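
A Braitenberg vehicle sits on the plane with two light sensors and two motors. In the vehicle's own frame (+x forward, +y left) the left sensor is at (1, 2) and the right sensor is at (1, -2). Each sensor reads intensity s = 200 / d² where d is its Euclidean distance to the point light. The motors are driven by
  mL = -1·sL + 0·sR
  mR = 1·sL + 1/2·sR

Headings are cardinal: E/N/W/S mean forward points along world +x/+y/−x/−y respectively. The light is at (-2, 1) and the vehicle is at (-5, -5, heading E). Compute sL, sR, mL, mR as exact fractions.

10 50/17 -10 195/17

left sensor world pos  = (-4, -3); dL² = 20
right sensor world pos = (-4, -7); dR² = 68
sL = 200/20 = 10
sR = 200/68 = 50/17
mL = -1·sL + 0·sR = -10
mR = 1·sL + 1/2·sR = 195/17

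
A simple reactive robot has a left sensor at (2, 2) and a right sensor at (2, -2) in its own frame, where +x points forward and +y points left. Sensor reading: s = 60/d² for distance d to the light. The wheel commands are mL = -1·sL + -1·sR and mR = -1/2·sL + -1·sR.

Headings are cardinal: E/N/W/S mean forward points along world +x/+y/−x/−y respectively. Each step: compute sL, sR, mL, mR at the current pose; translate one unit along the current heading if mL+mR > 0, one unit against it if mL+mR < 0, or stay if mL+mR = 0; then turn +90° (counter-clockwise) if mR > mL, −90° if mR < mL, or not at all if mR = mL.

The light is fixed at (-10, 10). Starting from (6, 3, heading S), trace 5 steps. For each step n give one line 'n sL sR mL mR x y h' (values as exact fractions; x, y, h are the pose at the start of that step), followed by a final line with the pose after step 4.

n=0: pose=(6,3,S); sL=4/27, sR=60/277; mL=-2728/7479, mR=-2174/7479; mL+mR=-1634/2493 → advance -1; mR−mL=2/27 → turn +1·90°
n=1: pose=(6,4,E); sL=3/17, sR=15/97; mL=-546/1649, mR=-801/3298; mL+mR=-1893/3298 → advance -1; mR−mL=3/34 → turn +1·90°
n=2: pose=(5,4,N); sL=12/37, sR=12/61; mL=-1176/2257, mR=-810/2257; mL+mR=-1986/2257 → advance -1; mR−mL=6/37 → turn +1·90°
n=3: pose=(5,3,W); sL=6/25, sR=30/97; mL=-1332/2425, mR=-1041/2425; mL+mR=-2373/2425 → advance -1; mR−mL=3/25 → turn +1·90°
n=4: pose=(6,3,S); sL=4/27, sR=60/277; mL=-2728/7479, mR=-2174/7479; mL+mR=-1634/2493 → advance -1; mR−mL=2/27 → turn +1·90°

0 4/27 60/277 -2728/7479 -2174/7479 6 3 S
1 3/17 15/97 -546/1649 -801/3298 6 4 E
2 12/37 12/61 -1176/2257 -810/2257 5 4 N
3 6/25 30/97 -1332/2425 -1041/2425 5 3 W
4 4/27 60/277 -2728/7479 -2174/7479 6 3 S
final 6 4 E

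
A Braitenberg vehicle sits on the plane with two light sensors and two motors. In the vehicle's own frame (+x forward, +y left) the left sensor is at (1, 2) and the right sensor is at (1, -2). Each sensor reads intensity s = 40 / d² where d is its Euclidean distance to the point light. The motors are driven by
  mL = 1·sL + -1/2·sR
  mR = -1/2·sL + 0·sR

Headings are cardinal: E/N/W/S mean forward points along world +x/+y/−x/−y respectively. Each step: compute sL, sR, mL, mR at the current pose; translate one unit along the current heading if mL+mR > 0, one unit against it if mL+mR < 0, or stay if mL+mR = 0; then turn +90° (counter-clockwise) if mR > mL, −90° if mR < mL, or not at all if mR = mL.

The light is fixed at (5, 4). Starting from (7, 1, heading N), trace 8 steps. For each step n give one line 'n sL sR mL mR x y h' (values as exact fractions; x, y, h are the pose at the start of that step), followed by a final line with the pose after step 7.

0 10 2 9 -5 7 1 N
1 40/9 8/5 164/45 -20/9 7 2 E
2 20/17 4 -14/17 -10/17 8 2 S
3 40/17 8/5 132/85 -20/17 8 3 E
4 1 5 -3/2 -1/2 9 3 S
5 40/29 40/29 20/29 -20/29 9 4 E
6 40/37 8 -108/37 -20/37 9 4 S
7 20/17 20/13 90/221 -10/17 9 5 E
final 8 5 S

n=0: pose=(7,1,N); sL=10, sR=2; mL=9, mR=-5; mL+mR=4 → advance +1; mR−mL=-14 → turn -1·90°
n=1: pose=(7,2,E); sL=40/9, sR=8/5; mL=164/45, mR=-20/9; mL+mR=64/45 → advance +1; mR−mL=-88/15 → turn -1·90°
n=2: pose=(8,2,S); sL=20/17, sR=4; mL=-14/17, mR=-10/17; mL+mR=-24/17 → advance -1; mR−mL=4/17 → turn +1·90°
n=3: pose=(8,3,E); sL=40/17, sR=8/5; mL=132/85, mR=-20/17; mL+mR=32/85 → advance +1; mR−mL=-232/85 → turn -1·90°
n=4: pose=(9,3,S); sL=1, sR=5; mL=-3/2, mR=-1/2; mL+mR=-2 → advance -1; mR−mL=1 → turn +1·90°
n=5: pose=(9,4,E); sL=40/29, sR=40/29; mL=20/29, mR=-20/29; mL+mR=0 → advance +0; mR−mL=-40/29 → turn -1·90°
n=6: pose=(9,4,S); sL=40/37, sR=8; mL=-108/37, mR=-20/37; mL+mR=-128/37 → advance -1; mR−mL=88/37 → turn +1·90°
n=7: pose=(9,5,E); sL=20/17, sR=20/13; mL=90/221, mR=-10/17; mL+mR=-40/221 → advance -1; mR−mL=-220/221 → turn -1·90°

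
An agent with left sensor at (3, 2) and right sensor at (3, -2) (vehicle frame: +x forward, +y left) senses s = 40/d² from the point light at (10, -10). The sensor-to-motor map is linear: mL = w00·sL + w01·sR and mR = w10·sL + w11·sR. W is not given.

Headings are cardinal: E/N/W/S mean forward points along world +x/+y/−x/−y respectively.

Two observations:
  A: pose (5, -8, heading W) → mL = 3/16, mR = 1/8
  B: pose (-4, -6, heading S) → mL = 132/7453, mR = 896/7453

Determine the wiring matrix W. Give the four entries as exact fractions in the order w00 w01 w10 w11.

-1/2 1 1 -1

obs A: pose=(5,-8,W) → sL=5/8, sR=1/2, mL=3/16, mR=1/8
obs B: pose=(-4,-6,S) → sL=8/29, sR=40/257, mL=132/7453, mR=896/7453
sensor matrix S = [[5/8, 1/2], [8/29, 40/257]]; det S = -303/7453
solve [mL_A; mL_B] = S·[w00; w01] and [mR_A; mR_B] = S·[w10; w11]:
  w00 = -1/2, w01 = 1, w10 = 1, w11 = -1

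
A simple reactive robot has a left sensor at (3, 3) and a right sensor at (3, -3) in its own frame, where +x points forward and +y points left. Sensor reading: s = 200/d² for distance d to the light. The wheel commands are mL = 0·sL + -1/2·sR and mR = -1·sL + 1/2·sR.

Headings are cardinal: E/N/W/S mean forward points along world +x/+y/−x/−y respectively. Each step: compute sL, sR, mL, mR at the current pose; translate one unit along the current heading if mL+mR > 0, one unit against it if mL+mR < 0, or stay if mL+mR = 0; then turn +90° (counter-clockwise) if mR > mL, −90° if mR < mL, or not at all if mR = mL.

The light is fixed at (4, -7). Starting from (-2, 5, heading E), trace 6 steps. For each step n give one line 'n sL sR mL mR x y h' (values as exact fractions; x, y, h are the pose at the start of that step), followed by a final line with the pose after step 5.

0 100/117 20/9 -10/9 10/39 -2 5 E
1 8/13 200/241 -100/241 -628/3133 -3 5 N
2 50/41 25/37 -25/74 -2675/3034 -3 4 W
3 200/277 40/41 -20/41 -2660/11357 -2 4 N
4 20/13 4/5 -2/5 -74/65 -2 3 W
5 200/233 200/173 -100/173 -11300/40309 -1 3 N
final -1 2 W

n=0: pose=(-2,5,E); sL=100/117, sR=20/9; mL=-10/9, mR=10/39; mL+mR=-100/117 → advance -1; mR−mL=160/117 → turn +1·90°
n=1: pose=(-3,5,N); sL=8/13, sR=200/241; mL=-100/241, mR=-628/3133; mL+mR=-8/13 → advance -1; mR−mL=672/3133 → turn +1·90°
n=2: pose=(-3,4,W); sL=50/41, sR=25/37; mL=-25/74, mR=-2675/3034; mL+mR=-50/41 → advance -1; mR−mL=-825/1517 → turn -1·90°
n=3: pose=(-2,4,N); sL=200/277, sR=40/41; mL=-20/41, mR=-2660/11357; mL+mR=-200/277 → advance -1; mR−mL=2880/11357 → turn +1·90°
n=4: pose=(-2,3,W); sL=20/13, sR=4/5; mL=-2/5, mR=-74/65; mL+mR=-20/13 → advance -1; mR−mL=-48/65 → turn -1·90°
n=5: pose=(-1,3,N); sL=200/233, sR=200/173; mL=-100/173, mR=-11300/40309; mL+mR=-200/233 → advance -1; mR−mL=12000/40309 → turn +1·90°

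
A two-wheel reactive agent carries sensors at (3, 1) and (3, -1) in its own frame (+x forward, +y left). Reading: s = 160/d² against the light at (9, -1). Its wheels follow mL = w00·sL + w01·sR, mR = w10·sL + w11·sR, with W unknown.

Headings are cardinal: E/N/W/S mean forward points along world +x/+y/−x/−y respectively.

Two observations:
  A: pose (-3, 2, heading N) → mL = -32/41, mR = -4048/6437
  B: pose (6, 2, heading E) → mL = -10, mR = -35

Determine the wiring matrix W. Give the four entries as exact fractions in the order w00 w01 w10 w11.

-1 0 1/2 -1

obs A: pose=(-3,2,N) → sL=32/41, sR=160/157, mL=-32/41, mR=-4048/6437
obs B: pose=(6,2,E) → sL=10, sR=40, mL=-10, mR=-35
sensor matrix S = [[32/41, 160/157], [10, 40]]; det S = 135360/6437
solve [mL_A; mL_B] = S·[w00; w01] and [mR_A; mR_B] = S·[w10; w11]:
  w00 = -1, w01 = 0, w10 = 1/2, w11 = -1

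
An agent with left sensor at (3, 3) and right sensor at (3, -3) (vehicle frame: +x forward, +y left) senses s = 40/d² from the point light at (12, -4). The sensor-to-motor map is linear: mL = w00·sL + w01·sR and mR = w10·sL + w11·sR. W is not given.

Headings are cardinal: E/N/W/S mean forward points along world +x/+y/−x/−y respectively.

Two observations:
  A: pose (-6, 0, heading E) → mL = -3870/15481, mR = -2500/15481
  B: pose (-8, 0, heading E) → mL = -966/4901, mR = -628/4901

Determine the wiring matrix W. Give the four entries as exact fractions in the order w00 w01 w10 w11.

-1/2 -1 -1/2 -1/2

obs A: pose=(-6,0,E) → sL=20/137, sR=20/113, mL=-3870/15481, mR=-2500/15481
obs B: pose=(-8,0,E) → sL=20/169, sR=4/29, mL=-966/4901, mR=-628/4901
sensor matrix S = [[20/137, 20/113], [20/169, 4/29]]; det S = -61440/75872381
solve [mL_A; mL_B] = S·[w00; w01] and [mR_A; mR_B] = S·[w10; w11]:
  w00 = -1/2, w01 = -1, w10 = -1/2, w11 = -1/2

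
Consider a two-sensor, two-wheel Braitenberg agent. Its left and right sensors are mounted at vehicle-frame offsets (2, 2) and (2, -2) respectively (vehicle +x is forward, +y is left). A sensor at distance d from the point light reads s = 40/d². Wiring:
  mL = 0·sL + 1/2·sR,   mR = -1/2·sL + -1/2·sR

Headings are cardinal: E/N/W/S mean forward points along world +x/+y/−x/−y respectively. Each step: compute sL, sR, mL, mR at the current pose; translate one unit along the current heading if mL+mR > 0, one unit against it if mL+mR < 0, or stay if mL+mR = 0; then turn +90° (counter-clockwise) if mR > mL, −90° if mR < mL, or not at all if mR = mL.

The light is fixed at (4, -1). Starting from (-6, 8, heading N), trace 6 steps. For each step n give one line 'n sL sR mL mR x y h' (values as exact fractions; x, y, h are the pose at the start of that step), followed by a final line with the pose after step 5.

0 8/53 8/37 4/37 -360/1961 -6 8 N
1 10/41 2/5 1/5 -66/205 -6 7 E
2 40/117 8/41 4/41 -1288/4797 -7 7 S
3 20/109 4/29 2/29 -508/3161 -7 8 W
4 8/53 8/37 4/37 -360/1961 -6 8 N
5 10/41 2/5 1/5 -66/205 -6 7 E
final -7 7 S

n=0: pose=(-6,8,N); sL=8/53, sR=8/37; mL=4/37, mR=-360/1961; mL+mR=-4/53 → advance -1; mR−mL=-572/1961 → turn -1·90°
n=1: pose=(-6,7,E); sL=10/41, sR=2/5; mL=1/5, mR=-66/205; mL+mR=-5/41 → advance -1; mR−mL=-107/205 → turn -1·90°
n=2: pose=(-7,7,S); sL=40/117, sR=8/41; mL=4/41, mR=-1288/4797; mL+mR=-20/117 → advance -1; mR−mL=-1756/4797 → turn -1·90°
n=3: pose=(-7,8,W); sL=20/109, sR=4/29; mL=2/29, mR=-508/3161; mL+mR=-10/109 → advance -1; mR−mL=-726/3161 → turn -1·90°
n=4: pose=(-6,8,N); sL=8/53, sR=8/37; mL=4/37, mR=-360/1961; mL+mR=-4/53 → advance -1; mR−mL=-572/1961 → turn -1·90°
n=5: pose=(-6,7,E); sL=10/41, sR=2/5; mL=1/5, mR=-66/205; mL+mR=-5/41 → advance -1; mR−mL=-107/205 → turn -1·90°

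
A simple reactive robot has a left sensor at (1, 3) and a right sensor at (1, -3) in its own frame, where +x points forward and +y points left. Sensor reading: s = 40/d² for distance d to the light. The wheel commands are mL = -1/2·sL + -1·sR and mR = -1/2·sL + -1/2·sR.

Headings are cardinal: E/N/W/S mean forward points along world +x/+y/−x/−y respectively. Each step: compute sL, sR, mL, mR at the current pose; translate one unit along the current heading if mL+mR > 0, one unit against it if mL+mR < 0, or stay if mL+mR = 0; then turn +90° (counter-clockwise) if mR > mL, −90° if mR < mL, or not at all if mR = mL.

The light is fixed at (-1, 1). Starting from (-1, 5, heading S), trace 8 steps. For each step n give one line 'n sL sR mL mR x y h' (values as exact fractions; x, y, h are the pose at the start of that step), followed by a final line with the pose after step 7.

0 20/9 20/9 -10/3 -20/9 -1 5 S
1 8/13 8 -108/13 -56/13 -1 6 E
2 10/13 1 -18/13 -23/26 -2 6 N
3 8 40/53 -252/53 -232/53 -2 5 W
4 20/9 20/9 -10/3 -20/9 -1 5 S
5 8/13 8 -108/13 -56/13 -1 6 E
6 10/13 1 -18/13 -23/26 -2 6 N
7 8 40/53 -252/53 -232/53 -2 5 W
final -1 5 S

n=0: pose=(-1,5,S); sL=20/9, sR=20/9; mL=-10/3, mR=-20/9; mL+mR=-50/9 → advance -1; mR−mL=10/9 → turn +1·90°
n=1: pose=(-1,6,E); sL=8/13, sR=8; mL=-108/13, mR=-56/13; mL+mR=-164/13 → advance -1; mR−mL=4 → turn +1·90°
n=2: pose=(-2,6,N); sL=10/13, sR=1; mL=-18/13, mR=-23/26; mL+mR=-59/26 → advance -1; mR−mL=1/2 → turn +1·90°
n=3: pose=(-2,5,W); sL=8, sR=40/53; mL=-252/53, mR=-232/53; mL+mR=-484/53 → advance -1; mR−mL=20/53 → turn +1·90°
n=4: pose=(-1,5,S); sL=20/9, sR=20/9; mL=-10/3, mR=-20/9; mL+mR=-50/9 → advance -1; mR−mL=10/9 → turn +1·90°
n=5: pose=(-1,6,E); sL=8/13, sR=8; mL=-108/13, mR=-56/13; mL+mR=-164/13 → advance -1; mR−mL=4 → turn +1·90°
n=6: pose=(-2,6,N); sL=10/13, sR=1; mL=-18/13, mR=-23/26; mL+mR=-59/26 → advance -1; mR−mL=1/2 → turn +1·90°
n=7: pose=(-2,5,W); sL=8, sR=40/53; mL=-252/53, mR=-232/53; mL+mR=-484/53 → advance -1; mR−mL=20/53 → turn +1·90°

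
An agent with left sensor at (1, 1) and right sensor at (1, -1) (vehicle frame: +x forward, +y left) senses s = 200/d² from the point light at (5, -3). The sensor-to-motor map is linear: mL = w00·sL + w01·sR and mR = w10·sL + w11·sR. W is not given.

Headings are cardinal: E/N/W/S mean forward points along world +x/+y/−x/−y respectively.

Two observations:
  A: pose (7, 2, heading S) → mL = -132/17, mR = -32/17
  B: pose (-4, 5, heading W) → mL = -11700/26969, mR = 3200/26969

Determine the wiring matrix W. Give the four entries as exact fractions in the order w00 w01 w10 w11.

1/2 -1 1/2 -1/2

obs A: pose=(7,2,S) → sL=8, sR=200/17, mL=-132/17, mR=-32/17
obs B: pose=(-4,5,W) → sL=200/149, sR=200/181, mL=-11700/26969, mR=3200/26969
sensor matrix S = [[8, 200/17], [200/149, 200/181]]; det S = -3187200/458473
solve [mL_A; mL_B] = S·[w00; w01] and [mR_A; mR_B] = S·[w10; w11]:
  w00 = 1/2, w01 = -1, w10 = 1/2, w11 = -1/2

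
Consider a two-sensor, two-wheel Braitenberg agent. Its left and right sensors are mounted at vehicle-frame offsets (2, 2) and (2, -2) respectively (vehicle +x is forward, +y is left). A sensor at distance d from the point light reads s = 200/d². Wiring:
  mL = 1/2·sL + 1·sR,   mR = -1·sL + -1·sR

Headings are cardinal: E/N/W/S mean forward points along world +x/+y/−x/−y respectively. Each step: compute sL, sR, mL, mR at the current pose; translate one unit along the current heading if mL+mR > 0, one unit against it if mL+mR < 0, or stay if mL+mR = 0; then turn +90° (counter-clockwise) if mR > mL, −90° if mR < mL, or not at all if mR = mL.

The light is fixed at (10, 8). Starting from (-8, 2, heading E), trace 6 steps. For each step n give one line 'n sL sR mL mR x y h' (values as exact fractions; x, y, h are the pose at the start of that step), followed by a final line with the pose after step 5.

0 25/34 5/8 135/136 -185/136 -8 2 E
1 200/353 40/101 24220/35653 -34320/35653 -9 2 S
2 20/49 4/9 286/441 -376/441 -9 3 W
3 200/409 40/53 21660/21677 -26960/21677 -8 3 N
4 25/34 5/8 135/136 -185/136 -8 2 E
5 200/353 40/101 24220/35653 -34320/35653 -9 2 S
final -9 3 W

n=0: pose=(-8,2,E); sL=25/34, sR=5/8; mL=135/136, mR=-185/136; mL+mR=-25/68 → advance -1; mR−mL=-40/17 → turn -1·90°
n=1: pose=(-9,2,S); sL=200/353, sR=40/101; mL=24220/35653, mR=-34320/35653; mL+mR=-100/353 → advance -1; mR−mL=-58540/35653 → turn -1·90°
n=2: pose=(-9,3,W); sL=20/49, sR=4/9; mL=286/441, mR=-376/441; mL+mR=-10/49 → advance -1; mR−mL=-662/441 → turn -1·90°
n=3: pose=(-8,3,N); sL=200/409, sR=40/53; mL=21660/21677, mR=-26960/21677; mL+mR=-100/409 → advance -1; mR−mL=-48620/21677 → turn -1·90°
n=4: pose=(-8,2,E); sL=25/34, sR=5/8; mL=135/136, mR=-185/136; mL+mR=-25/68 → advance -1; mR−mL=-40/17 → turn -1·90°
n=5: pose=(-9,2,S); sL=200/353, sR=40/101; mL=24220/35653, mR=-34320/35653; mL+mR=-100/353 → advance -1; mR−mL=-58540/35653 → turn -1·90°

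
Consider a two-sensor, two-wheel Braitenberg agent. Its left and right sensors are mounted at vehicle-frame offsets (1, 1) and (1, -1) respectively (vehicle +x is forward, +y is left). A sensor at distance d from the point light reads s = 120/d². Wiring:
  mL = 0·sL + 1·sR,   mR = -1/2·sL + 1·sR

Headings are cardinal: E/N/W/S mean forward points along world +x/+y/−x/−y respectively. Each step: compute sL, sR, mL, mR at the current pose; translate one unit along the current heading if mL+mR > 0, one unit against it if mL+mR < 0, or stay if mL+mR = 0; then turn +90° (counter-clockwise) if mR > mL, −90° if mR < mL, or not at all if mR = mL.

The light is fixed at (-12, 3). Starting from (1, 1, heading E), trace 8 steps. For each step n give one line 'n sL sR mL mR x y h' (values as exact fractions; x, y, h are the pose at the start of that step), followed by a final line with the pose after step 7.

n=0: pose=(1,1,E); sL=120/197, sR=24/41; mL=24/41, mR=2268/8077; mL+mR=6996/8077 → advance +1; mR−mL=-60/197 → turn -1·90°
n=1: pose=(2,1,S); sL=20/39, sR=60/89; mL=60/89, mR=1450/3471; mL+mR=3790/3471 → advance +1; mR−mL=-10/39 → turn -1·90°
n=2: pose=(2,0,W); sL=24/37, sR=120/173; mL=120/173, mR=2364/6401; mL+mR=6804/6401 → advance +1; mR−mL=-12/37 → turn -1·90°
n=3: pose=(1,0,N); sL=30/37, sR=3/5; mL=3/5, mR=36/185; mL+mR=147/185 → advance +1; mR−mL=-15/37 → turn -1·90°
n=4: pose=(1,1,E); sL=120/197, sR=24/41; mL=24/41, mR=2268/8077; mL+mR=6996/8077 → advance +1; mR−mL=-60/197 → turn -1·90°
n=5: pose=(2,1,S); sL=20/39, sR=60/89; mL=60/89, mR=1450/3471; mL+mR=3790/3471 → advance +1; mR−mL=-10/39 → turn -1·90°
n=6: pose=(2,0,W); sL=24/37, sR=120/173; mL=120/173, mR=2364/6401; mL+mR=6804/6401 → advance +1; mR−mL=-12/37 → turn -1·90°
n=7: pose=(1,0,N); sL=30/37, sR=3/5; mL=3/5, mR=36/185; mL+mR=147/185 → advance +1; mR−mL=-15/37 → turn -1·90°

0 120/197 24/41 24/41 2268/8077 1 1 E
1 20/39 60/89 60/89 1450/3471 2 1 S
2 24/37 120/173 120/173 2364/6401 2 0 W
3 30/37 3/5 3/5 36/185 1 0 N
4 120/197 24/41 24/41 2268/8077 1 1 E
5 20/39 60/89 60/89 1450/3471 2 1 S
6 24/37 120/173 120/173 2364/6401 2 0 W
7 30/37 3/5 3/5 36/185 1 0 N
final 1 1 E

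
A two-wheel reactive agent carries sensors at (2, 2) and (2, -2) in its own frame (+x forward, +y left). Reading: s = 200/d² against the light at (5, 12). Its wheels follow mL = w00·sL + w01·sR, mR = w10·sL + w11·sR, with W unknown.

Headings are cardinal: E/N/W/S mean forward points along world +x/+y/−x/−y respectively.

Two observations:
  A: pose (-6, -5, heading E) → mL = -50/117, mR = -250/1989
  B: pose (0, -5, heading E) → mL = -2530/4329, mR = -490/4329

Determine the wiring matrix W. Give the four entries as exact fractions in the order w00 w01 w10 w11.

-1 1/2 1/2 -1

obs A: pose=(-6,-5,E) → sL=100/153, sR=100/221, mL=-50/117, mR=-250/1989
obs B: pose=(0,-5,E) → sL=100/117, sR=20/37, mL=-2530/4329, mR=-490/4329
sensor matrix S = [[100/153, 100/221], [100/117, 20/37]]; det S = -32000/956709
solve [mL_A; mL_B] = S·[w00; w01] and [mR_A; mR_B] = S·[w10; w11]:
  w00 = -1, w01 = 1/2, w10 = 1/2, w11 = -1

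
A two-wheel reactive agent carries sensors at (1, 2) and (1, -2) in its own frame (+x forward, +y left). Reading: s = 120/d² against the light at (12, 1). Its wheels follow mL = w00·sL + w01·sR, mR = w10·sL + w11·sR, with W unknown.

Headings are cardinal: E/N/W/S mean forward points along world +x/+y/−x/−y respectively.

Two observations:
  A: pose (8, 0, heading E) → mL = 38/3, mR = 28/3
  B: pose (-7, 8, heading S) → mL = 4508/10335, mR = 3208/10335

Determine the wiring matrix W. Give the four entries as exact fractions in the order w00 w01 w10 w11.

1/2 1 1/2 1/2

obs A: pose=(8,0,E) → sL=12, sR=20/3, mL=38/3, mR=28/3
obs B: pose=(-7,8,S) → sL=24/65, sR=40/159, mL=4508/10335, mR=3208/10335
sensor matrix S = [[12, 20/3], [24/65, 40/159]]; det S = 384/689
solve [mL_A; mL_B] = S·[w00; w01] and [mR_A; mR_B] = S·[w10; w11]:
  w00 = 1/2, w01 = 1, w10 = 1/2, w11 = 1/2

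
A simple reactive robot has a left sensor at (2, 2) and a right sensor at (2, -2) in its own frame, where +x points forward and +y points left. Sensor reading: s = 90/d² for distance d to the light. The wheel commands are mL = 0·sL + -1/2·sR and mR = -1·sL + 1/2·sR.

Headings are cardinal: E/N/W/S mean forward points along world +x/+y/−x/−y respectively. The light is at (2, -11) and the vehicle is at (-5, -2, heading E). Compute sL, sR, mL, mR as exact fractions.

45/73 45/37 -45/74 -45/5402

left sensor world pos  = (-3, 0); dL² = 146
right sensor world pos = (-3, -4); dR² = 74
sL = 90/146 = 45/73
sR = 90/74 = 45/37
mL = 0·sL + -1/2·sR = -45/74
mR = -1·sL + 1/2·sR = -45/5402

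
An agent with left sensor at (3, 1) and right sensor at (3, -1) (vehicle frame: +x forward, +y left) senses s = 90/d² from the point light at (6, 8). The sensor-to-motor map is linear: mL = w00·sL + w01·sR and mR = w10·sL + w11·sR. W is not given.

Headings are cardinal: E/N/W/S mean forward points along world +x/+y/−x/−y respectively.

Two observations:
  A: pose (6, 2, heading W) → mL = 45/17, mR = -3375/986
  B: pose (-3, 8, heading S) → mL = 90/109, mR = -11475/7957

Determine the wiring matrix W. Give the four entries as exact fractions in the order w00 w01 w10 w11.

0 1 -1/2 -1

obs A: pose=(6,2,W) → sL=45/29, sR=45/17, mL=45/17, mR=-3375/986
obs B: pose=(-3,8,S) → sL=90/73, sR=90/109, mL=90/109, mR=-11475/7957
sensor matrix S = [[45/29, 45/17], [90/73, 90/109]]; det S = -7776000/3922801
solve [mL_A; mL_B] = S·[w00; w01] and [mR_A; mR_B] = S·[w10; w11]:
  w00 = 0, w01 = 1, w10 = -1/2, w11 = -1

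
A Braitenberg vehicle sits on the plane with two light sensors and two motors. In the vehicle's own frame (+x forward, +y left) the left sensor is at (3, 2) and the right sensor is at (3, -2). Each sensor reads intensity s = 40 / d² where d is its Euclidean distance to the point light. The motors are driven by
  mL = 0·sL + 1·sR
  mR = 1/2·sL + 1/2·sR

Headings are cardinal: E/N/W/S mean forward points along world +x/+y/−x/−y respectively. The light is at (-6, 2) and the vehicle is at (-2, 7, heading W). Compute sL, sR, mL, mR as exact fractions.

left sensor world pos  = (-5, 5); dL² = 10
right sensor world pos = (-5, 9); dR² = 50
sL = 40/10 = 4
sR = 40/50 = 4/5
mL = 0·sL + 1·sR = 4/5
mR = 1/2·sL + 1/2·sR = 12/5

4 4/5 4/5 12/5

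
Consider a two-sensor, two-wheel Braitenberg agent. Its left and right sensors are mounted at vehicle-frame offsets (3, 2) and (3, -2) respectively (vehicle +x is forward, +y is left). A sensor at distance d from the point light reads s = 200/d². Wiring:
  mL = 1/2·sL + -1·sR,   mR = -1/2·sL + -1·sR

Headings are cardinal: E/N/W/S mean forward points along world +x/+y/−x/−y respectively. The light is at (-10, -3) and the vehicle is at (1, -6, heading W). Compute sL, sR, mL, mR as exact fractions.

left sensor world pos  = (-2, -8); dL² = 89
right sensor world pos = (-2, -4); dR² = 65
sL = 200/89 = 200/89
sR = 200/65 = 40/13
mL = 1/2·sL + -1·sR = -2260/1157
mR = -1/2·sL + -1·sR = -4860/1157

200/89 40/13 -2260/1157 -4860/1157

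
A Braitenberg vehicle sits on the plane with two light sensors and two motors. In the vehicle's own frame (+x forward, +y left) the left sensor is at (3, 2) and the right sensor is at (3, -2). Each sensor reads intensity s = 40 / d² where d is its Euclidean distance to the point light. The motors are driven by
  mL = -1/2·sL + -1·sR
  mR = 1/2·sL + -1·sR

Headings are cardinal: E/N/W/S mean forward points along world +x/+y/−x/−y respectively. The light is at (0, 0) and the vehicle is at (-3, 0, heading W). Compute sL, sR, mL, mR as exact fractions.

left sensor world pos  = (-6, -2); dL² = 40
right sensor world pos = (-6, 2); dR² = 40
sL = 40/40 = 1
sR = 40/40 = 1
mL = -1/2·sL + -1·sR = -3/2
mR = 1/2·sL + -1·sR = -1/2

1 1 -3/2 -1/2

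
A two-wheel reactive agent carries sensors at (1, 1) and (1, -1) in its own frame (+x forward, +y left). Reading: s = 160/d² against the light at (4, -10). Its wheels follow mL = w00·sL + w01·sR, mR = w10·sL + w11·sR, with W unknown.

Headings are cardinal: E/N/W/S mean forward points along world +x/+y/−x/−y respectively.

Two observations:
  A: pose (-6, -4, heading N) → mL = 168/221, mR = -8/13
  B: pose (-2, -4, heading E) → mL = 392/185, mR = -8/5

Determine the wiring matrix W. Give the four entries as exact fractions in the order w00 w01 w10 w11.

obs A: pose=(-6,-4,N) → sL=16/17, sR=16/13, mL=168/221, mR=-8/13
obs B: pose=(-2,-4,E) → sL=80/37, sR=16/5, mL=392/185, mR=-8/5
sensor matrix S = [[16/17, 16/13], [80/37, 16/5]]; det S = 14336/40885
solve [mL_A; mL_B] = S·[w00; w01] and [mR_A; mR_B] = S·[w10; w11]:
  w00 = -1/2, w01 = 1, w10 = 0, w11 = -1/2

-1/2 1 0 -1/2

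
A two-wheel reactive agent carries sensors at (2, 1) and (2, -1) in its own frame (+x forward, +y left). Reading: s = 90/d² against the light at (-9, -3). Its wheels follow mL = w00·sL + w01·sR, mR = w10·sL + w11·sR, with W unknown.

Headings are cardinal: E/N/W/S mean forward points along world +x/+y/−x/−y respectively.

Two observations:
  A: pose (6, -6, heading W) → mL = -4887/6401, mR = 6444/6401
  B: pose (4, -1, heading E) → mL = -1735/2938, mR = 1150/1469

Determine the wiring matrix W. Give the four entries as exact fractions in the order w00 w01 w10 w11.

-1/2 -1 1 1

obs A: pose=(6,-6,W) → sL=18/37, sR=90/173, mL=-4887/6401, mR=6444/6401
obs B: pose=(4,-1,E) → sL=5/13, sR=45/113, mL=-1735/2938, mR=1150/1469
sensor matrix S = [[18/37, 90/173], [5/13, 45/113]]; det S = -59760/9403069
solve [mL_A; mL_B] = S·[w00; w01] and [mR_A; mR_B] = S·[w10; w11]:
  w00 = -1/2, w01 = -1, w10 = 1, w11 = 1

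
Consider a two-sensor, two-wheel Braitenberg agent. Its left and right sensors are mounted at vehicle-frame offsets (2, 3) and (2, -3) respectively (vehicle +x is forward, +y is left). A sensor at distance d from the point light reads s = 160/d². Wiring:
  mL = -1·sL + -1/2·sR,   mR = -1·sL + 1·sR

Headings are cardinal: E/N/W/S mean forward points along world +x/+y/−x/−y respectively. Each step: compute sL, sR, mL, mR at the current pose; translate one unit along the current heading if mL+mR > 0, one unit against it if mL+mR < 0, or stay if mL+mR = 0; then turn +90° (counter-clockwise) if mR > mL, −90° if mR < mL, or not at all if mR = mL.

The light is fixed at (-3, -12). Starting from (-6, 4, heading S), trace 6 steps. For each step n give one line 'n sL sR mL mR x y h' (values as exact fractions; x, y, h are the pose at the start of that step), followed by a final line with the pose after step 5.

n=0: pose=(-6,4,S); sL=40/49, sR=20/29; mL=-1650/1421, mR=-180/1421; mL+mR=-1830/1421 → advance -1; mR−mL=30/29 → turn +1·90°
n=1: pose=(-6,5,E); sL=160/401, sR=160/197; mL=-63600/78997, mR=32640/78997; mL+mR=-30960/78997 → advance -1; mR−mL=240/197 → turn +1·90°
n=2: pose=(-7,5,N); sL=16/41, sR=80/181; mL=-4536/7421, mR=384/7421; mL+mR=-4152/7421 → advance -1; mR−mL=120/181 → turn +1·90°
n=3: pose=(-7,4,W); sL=32/41, sR=160/397; mL=-15984/16277, mR=-6144/16277; mL+mR=-22128/16277 → advance -1; mR−mL=240/397 → turn +1·90°
n=4: pose=(-6,4,S); sL=40/49, sR=20/29; mL=-1650/1421, mR=-180/1421; mL+mR=-1830/1421 → advance -1; mR−mL=30/29 → turn +1·90°
n=5: pose=(-6,5,E); sL=160/401, sR=160/197; mL=-63600/78997, mR=32640/78997; mL+mR=-30960/78997 → advance -1; mR−mL=240/197 → turn +1·90°

0 40/49 20/29 -1650/1421 -180/1421 -6 4 S
1 160/401 160/197 -63600/78997 32640/78997 -6 5 E
2 16/41 80/181 -4536/7421 384/7421 -7 5 N
3 32/41 160/397 -15984/16277 -6144/16277 -7 4 W
4 40/49 20/29 -1650/1421 -180/1421 -6 4 S
5 160/401 160/197 -63600/78997 32640/78997 -6 5 E
final -7 5 N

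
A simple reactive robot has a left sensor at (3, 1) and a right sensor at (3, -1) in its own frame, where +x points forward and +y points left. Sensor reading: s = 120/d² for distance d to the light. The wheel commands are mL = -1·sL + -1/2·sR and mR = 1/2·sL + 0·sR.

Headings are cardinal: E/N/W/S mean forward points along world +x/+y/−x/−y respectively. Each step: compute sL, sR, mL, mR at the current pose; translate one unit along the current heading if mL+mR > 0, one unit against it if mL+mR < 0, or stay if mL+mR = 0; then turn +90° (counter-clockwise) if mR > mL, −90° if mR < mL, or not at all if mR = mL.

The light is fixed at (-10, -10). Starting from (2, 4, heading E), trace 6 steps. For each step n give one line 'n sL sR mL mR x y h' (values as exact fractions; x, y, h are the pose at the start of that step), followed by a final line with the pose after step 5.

0 4/15 60/197 -1238/2955 2/15 2 4 E
1 120/389 120/433 -75300/168437 60/389 1 4 N
2 15/26 6/13 -21/26 15/52 1 3 W
3 120/269 120/221 -42660/59449 60/269 2 3 S
4 4/15 60/197 -1238/2955 2/15 2 4 E
5 120/389 120/433 -75300/168437 60/389 1 4 N
final 1 3 W

n=0: pose=(2,4,E); sL=4/15, sR=60/197; mL=-1238/2955, mR=2/15; mL+mR=-844/2955 → advance -1; mR−mL=544/985 → turn +1·90°
n=1: pose=(1,4,N); sL=120/389, sR=120/433; mL=-75300/168437, mR=60/389; mL+mR=-49320/168437 → advance -1; mR−mL=101280/168437 → turn +1·90°
n=2: pose=(1,3,W); sL=15/26, sR=6/13; mL=-21/26, mR=15/52; mL+mR=-27/52 → advance -1; mR−mL=57/52 → turn +1·90°
n=3: pose=(2,3,S); sL=120/269, sR=120/221; mL=-42660/59449, mR=60/269; mL+mR=-29400/59449 → advance -1; mR−mL=55920/59449 → turn +1·90°
n=4: pose=(2,4,E); sL=4/15, sR=60/197; mL=-1238/2955, mR=2/15; mL+mR=-844/2955 → advance -1; mR−mL=544/985 → turn +1·90°
n=5: pose=(1,4,N); sL=120/389, sR=120/433; mL=-75300/168437, mR=60/389; mL+mR=-49320/168437 → advance -1; mR−mL=101280/168437 → turn +1·90°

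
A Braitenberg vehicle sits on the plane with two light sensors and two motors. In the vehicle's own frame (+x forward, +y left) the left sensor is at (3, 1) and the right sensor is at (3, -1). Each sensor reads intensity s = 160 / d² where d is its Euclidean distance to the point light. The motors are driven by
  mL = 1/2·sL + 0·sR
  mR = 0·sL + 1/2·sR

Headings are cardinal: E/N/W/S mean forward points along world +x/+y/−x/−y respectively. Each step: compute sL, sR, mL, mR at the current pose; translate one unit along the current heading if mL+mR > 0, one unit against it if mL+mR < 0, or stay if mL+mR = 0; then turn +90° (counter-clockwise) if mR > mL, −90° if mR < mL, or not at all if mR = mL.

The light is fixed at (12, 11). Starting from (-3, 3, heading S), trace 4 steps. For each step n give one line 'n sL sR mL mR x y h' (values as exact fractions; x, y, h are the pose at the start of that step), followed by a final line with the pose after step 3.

0 160/317 160/377 80/317 80/377 -3 3 S
1 20/53 40/97 10/53 20/97 -3 2 W
2 160/369 160/433 80/369 80/433 -4 2 S
3 80/241 80/221 40/241 40/221 -4 1 W
final -5 1 S

n=0: pose=(-3,3,S); sL=160/317, sR=160/377; mL=80/317, mR=80/377; mL+mR=55520/119509 → advance +1; mR−mL=-4800/119509 → turn -1·90°
n=1: pose=(-3,2,W); sL=20/53, sR=40/97; mL=10/53, mR=20/97; mL+mR=2030/5141 → advance +1; mR−mL=90/5141 → turn +1·90°
n=2: pose=(-4,2,S); sL=160/369, sR=160/433; mL=80/369, mR=80/433; mL+mR=64160/159777 → advance +1; mR−mL=-5120/159777 → turn -1·90°
n=3: pose=(-4,1,W); sL=80/241, sR=80/221; mL=40/241, mR=40/221; mL+mR=18480/53261 → advance +1; mR−mL=800/53261 → turn +1·90°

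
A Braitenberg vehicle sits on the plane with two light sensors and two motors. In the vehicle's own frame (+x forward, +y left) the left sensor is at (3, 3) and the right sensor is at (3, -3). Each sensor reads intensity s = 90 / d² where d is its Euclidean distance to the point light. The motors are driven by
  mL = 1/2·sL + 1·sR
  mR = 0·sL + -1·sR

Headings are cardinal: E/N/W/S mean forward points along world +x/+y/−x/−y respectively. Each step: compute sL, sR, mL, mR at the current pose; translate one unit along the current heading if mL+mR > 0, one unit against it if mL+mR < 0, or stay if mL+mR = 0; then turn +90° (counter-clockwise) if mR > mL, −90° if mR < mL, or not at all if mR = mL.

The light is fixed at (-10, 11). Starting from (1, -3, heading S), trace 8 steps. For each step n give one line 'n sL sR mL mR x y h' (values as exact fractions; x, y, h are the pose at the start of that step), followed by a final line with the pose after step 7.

0 18/97 90/353 11907/34241 -90/353 1 -3 S
1 45/194 45/104 5535/10088 -45/104 1 -4 W
2 90/193 90/313 31455/60409 -90/313 0 -4 N
3 9/29 45/229 4671/13282 -45/229 0 -3 E
4 18/97 90/353 11907/34241 -90/353 1 -3 S
5 45/194 45/104 5535/10088 -45/104 1 -4 W
6 90/193 90/313 31455/60409 -90/313 0 -4 N
7 9/29 45/229 4671/13282 -45/229 0 -3 E
final 1 -3 S

n=0: pose=(1,-3,S); sL=18/97, sR=90/353; mL=11907/34241, mR=-90/353; mL+mR=9/97 → advance +1; mR−mL=-20637/34241 → turn -1·90°
n=1: pose=(1,-4,W); sL=45/194, sR=45/104; mL=5535/10088, mR=-45/104; mL+mR=45/388 → advance +1; mR−mL=-2475/2522 → turn -1·90°
n=2: pose=(0,-4,N); sL=90/193, sR=90/313; mL=31455/60409, mR=-90/313; mL+mR=45/193 → advance +1; mR−mL=-48825/60409 → turn -1·90°
n=3: pose=(0,-3,E); sL=9/29, sR=45/229; mL=4671/13282, mR=-45/229; mL+mR=9/58 → advance +1; mR−mL=-7281/13282 → turn -1·90°
n=4: pose=(1,-3,S); sL=18/97, sR=90/353; mL=11907/34241, mR=-90/353; mL+mR=9/97 → advance +1; mR−mL=-20637/34241 → turn -1·90°
n=5: pose=(1,-4,W); sL=45/194, sR=45/104; mL=5535/10088, mR=-45/104; mL+mR=45/388 → advance +1; mR−mL=-2475/2522 → turn -1·90°
n=6: pose=(0,-4,N); sL=90/193, sR=90/313; mL=31455/60409, mR=-90/313; mL+mR=45/193 → advance +1; mR−mL=-48825/60409 → turn -1·90°
n=7: pose=(0,-3,E); sL=9/29, sR=45/229; mL=4671/13282, mR=-45/229; mL+mR=9/58 → advance +1; mR−mL=-7281/13282 → turn -1·90°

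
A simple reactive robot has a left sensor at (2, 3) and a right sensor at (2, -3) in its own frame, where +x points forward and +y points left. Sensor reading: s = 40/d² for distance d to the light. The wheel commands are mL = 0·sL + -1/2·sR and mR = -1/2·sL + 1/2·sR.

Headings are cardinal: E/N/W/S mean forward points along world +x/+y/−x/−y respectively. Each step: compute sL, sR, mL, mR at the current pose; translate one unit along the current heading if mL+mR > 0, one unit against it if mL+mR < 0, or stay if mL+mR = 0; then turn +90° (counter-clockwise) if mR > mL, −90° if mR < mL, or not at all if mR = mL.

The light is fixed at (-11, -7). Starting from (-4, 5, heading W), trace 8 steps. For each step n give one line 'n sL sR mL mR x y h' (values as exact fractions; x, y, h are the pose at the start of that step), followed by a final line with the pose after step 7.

n=0: pose=(-4,5,W); sL=20/53, sR=4/25; mL=-2/25, mR=-144/1325; mL+mR=-10/53 → advance -1; mR−mL=-38/1325 → turn -1·90°
n=1: pose=(-3,5,N); sL=40/221, sR=40/317; mL=-20/317, mR=-1920/70057; mL+mR=-20/221 → advance -1; mR−mL=2500/70057 → turn +1·90°
n=2: pose=(-3,4,W); sL=2/5, sR=5/29; mL=-5/58, mR=-33/290; mL+mR=-1/5 → advance -1; mR−mL=-4/145 → turn -1·90°
n=3: pose=(-2,4,N); sL=8/41, sR=40/313; mL=-20/313, mR=-432/12833; mL+mR=-4/41 → advance -1; mR−mL=388/12833 → turn +1·90°
n=4: pose=(-2,3,W); sL=20/49, sR=20/109; mL=-10/109, mR=-600/5341; mL+mR=-10/49 → advance -1; mR−mL=-110/5341 → turn -1·90°
n=5: pose=(-1,3,N); sL=40/193, sR=40/313; mL=-20/313, mR=-2400/60409; mL+mR=-20/193 → advance -1; mR−mL=1460/60409 → turn +1·90°
n=6: pose=(-1,2,W); sL=2/5, sR=5/26; mL=-5/52, mR=-27/260; mL+mR=-1/5 → advance -1; mR−mL=-1/130 → turn -1·90°
n=7: pose=(0,2,N); sL=8/37, sR=40/317; mL=-20/317, mR=-528/11729; mL+mR=-4/37 → advance -1; mR−mL=212/11729 → turn +1·90°

0 20/53 4/25 -2/25 -144/1325 -4 5 W
1 40/221 40/317 -20/317 -1920/70057 -3 5 N
2 2/5 5/29 -5/58 -33/290 -3 4 W
3 8/41 40/313 -20/313 -432/12833 -2 4 N
4 20/49 20/109 -10/109 -600/5341 -2 3 W
5 40/193 40/313 -20/313 -2400/60409 -1 3 N
6 2/5 5/26 -5/52 -27/260 -1 2 W
7 8/37 40/317 -20/317 -528/11729 0 2 N
final 0 1 W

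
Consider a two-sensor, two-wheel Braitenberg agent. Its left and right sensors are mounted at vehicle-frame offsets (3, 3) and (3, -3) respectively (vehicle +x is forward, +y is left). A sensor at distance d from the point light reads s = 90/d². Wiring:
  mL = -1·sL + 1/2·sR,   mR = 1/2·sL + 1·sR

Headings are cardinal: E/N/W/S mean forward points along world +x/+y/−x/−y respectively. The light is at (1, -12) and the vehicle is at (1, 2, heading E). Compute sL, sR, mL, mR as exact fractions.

left sensor world pos  = (4, 5); dL² = 298
right sensor world pos = (4, -1); dR² = 130
sL = 90/298 = 45/149
sR = 90/130 = 9/13
mL = -1·sL + 1/2·sR = 171/3874
mR = 1/2·sL + 1·sR = 3267/3874

45/149 9/13 171/3874 3267/3874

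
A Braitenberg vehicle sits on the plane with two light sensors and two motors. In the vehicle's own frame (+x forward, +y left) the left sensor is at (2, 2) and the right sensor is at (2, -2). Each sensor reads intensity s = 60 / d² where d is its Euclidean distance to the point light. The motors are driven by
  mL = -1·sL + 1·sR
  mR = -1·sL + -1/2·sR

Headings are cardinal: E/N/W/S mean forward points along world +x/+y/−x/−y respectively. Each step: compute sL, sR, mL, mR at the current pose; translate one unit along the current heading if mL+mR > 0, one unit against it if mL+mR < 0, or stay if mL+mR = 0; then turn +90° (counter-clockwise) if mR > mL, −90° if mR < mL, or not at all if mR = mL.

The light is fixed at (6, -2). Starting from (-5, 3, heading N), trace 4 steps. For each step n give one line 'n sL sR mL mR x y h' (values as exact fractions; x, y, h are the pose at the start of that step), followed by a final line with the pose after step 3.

n=0: pose=(-5,3,N); sL=30/109, sR=6/13; mL=264/1417, mR=-717/1417; mL+mR=-453/1417 → advance -1; mR−mL=-9/13 → turn -1·90°
n=1: pose=(-5,2,E); sL=20/39, sR=12/17; mL=128/663, mR=-574/663; mL+mR=-446/663 → advance -1; mR−mL=-18/17 → turn -1·90°
n=2: pose=(-6,2,S); sL=15/26, sR=3/10; mL=-18/65, mR=-189/260; mL+mR=-261/260 → advance -1; mR−mL=-9/20 → turn -1·90°
n=3: pose=(-6,3,W); sL=12/41, sR=12/49; mL=-96/2009, mR=-834/2009; mL+mR=-930/2009 → advance -1; mR−mL=-18/49 → turn -1·90°

0 30/109 6/13 264/1417 -717/1417 -5 3 N
1 20/39 12/17 128/663 -574/663 -5 2 E
2 15/26 3/10 -18/65 -189/260 -6 2 S
3 12/41 12/49 -96/2009 -834/2009 -6 3 W
final -5 3 N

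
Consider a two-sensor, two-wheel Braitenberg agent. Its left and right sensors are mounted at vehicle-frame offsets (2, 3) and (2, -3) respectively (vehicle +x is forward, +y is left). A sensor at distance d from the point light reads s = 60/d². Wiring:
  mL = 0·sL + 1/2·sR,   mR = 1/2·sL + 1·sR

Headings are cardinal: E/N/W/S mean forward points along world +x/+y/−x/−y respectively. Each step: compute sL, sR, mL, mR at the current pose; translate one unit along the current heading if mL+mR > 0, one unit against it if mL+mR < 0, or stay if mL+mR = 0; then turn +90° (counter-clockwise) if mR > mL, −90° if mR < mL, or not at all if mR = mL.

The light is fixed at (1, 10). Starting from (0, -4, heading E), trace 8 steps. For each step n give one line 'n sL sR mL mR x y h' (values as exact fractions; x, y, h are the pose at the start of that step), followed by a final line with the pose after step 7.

0 30/61 6/29 3/29 801/1769 0 -4 E
1 20/51 20/51 10/51 10/17 1 -4 N
2 3/13 15/26 15/52 9/13 1 -3 W
3 60/229 60/241 30/241 20970/55189 0 -3 S
4 30/61 6/29 3/29 801/1769 0 -4 E
5 20/51 20/51 10/51 10/17 1 -4 N
6 3/13 15/26 15/52 9/13 1 -3 W
7 60/229 60/241 30/241 20970/55189 0 -3 S
final 0 -4 E

n=0: pose=(0,-4,E); sL=30/61, sR=6/29; mL=3/29, mR=801/1769; mL+mR=984/1769 → advance +1; mR−mL=618/1769 → turn +1·90°
n=1: pose=(1,-4,N); sL=20/51, sR=20/51; mL=10/51, mR=10/17; mL+mR=40/51 → advance +1; mR−mL=20/51 → turn +1·90°
n=2: pose=(1,-3,W); sL=3/13, sR=15/26; mL=15/52, mR=9/13; mL+mR=51/52 → advance +1; mR−mL=21/52 → turn +1·90°
n=3: pose=(0,-3,S); sL=60/229, sR=60/241; mL=30/241, mR=20970/55189; mL+mR=27840/55189 → advance +1; mR−mL=14100/55189 → turn +1·90°
n=4: pose=(0,-4,E); sL=30/61, sR=6/29; mL=3/29, mR=801/1769; mL+mR=984/1769 → advance +1; mR−mL=618/1769 → turn +1·90°
n=5: pose=(1,-4,N); sL=20/51, sR=20/51; mL=10/51, mR=10/17; mL+mR=40/51 → advance +1; mR−mL=20/51 → turn +1·90°
n=6: pose=(1,-3,W); sL=3/13, sR=15/26; mL=15/52, mR=9/13; mL+mR=51/52 → advance +1; mR−mL=21/52 → turn +1·90°
n=7: pose=(0,-3,S); sL=60/229, sR=60/241; mL=30/241, mR=20970/55189; mL+mR=27840/55189 → advance +1; mR−mL=14100/55189 → turn +1·90°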